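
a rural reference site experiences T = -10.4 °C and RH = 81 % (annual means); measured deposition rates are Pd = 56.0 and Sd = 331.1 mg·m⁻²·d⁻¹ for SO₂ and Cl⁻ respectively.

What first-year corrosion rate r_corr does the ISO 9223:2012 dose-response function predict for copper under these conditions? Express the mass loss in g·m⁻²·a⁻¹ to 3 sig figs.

r_corr = 6.11 g·m⁻²·a⁻¹

copper: T≤10 °C ⇒ hinge +0.126·(-10.4−10) = -2.5704
  sulphur-dioxide contribution → 0.1374 μm/a
  chloride contribution → 0.5448 μm/a
  total first-year rate 0.6822 μm/a
Convert to mass loss: 0.6822 μm/a × 8.96 g/cm³ = 6.112 g·m⁻²·a⁻¹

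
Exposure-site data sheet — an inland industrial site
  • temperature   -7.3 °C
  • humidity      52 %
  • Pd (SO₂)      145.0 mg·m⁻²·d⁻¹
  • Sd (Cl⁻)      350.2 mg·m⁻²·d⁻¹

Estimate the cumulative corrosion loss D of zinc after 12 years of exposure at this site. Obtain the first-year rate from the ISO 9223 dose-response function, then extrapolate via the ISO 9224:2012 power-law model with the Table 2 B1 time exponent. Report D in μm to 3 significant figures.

zinc: T≤10 °C ⇒ hinge +0.038·(-7.3−10) = -0.6574
  SO₂ term: 0.0129·145.0^0.44·exp(0.046·52-0.6574) = 0.653
  Cl⁻ term: 0.0175·350.2^0.57·exp(0.008·52+0.085·-7.3) = 0.4022
  sum: 0.653 + 0.4022 → r_corr = 1.055 μm/a
Long-term exponent b (ISO 9224 Table 2, B1) = 0.813
  D(12) = 1.055 × 12^0.813 = 1.055 × 7.54 = 7.957 μm

D(12) = 7.96 μm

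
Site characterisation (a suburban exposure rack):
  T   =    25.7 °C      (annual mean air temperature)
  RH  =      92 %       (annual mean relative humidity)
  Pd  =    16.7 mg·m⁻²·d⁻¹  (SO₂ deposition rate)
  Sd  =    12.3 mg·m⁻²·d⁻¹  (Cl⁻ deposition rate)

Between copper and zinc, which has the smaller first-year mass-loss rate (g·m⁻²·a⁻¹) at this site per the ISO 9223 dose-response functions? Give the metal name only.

zinc

copper: f(T) = -0.080·(T−10) [T>10 °C] = -1.2560
  SO₂ term: 0.0053·16.7^0.26·exp(0.059·92-1.2560) = 0.7146
  Cl⁻ term: 0.01025·12.3^0.27·exp(0.036·92+0.049·25.7) = 1.951
  sum: 0.7146 + 1.951 → r_corr = 2.666 μm/a
  mass loss = 2.666 μm/a × 8.96 g/cm³ = 23.88 g·m⁻²·a⁻¹
zinc: T>10 °C ⇒ hinge -0.071·(25.7−10) = -1.1147
  SO₂ term: 0.0129·16.7^0.44·exp(0.046·92-1.1147) = 1.006
  Sd branch = 0.0175·Sd^0.57·e^(0.008·RH+0.085·T) = 1.357 μm/a
  sum: 1.006 + 1.357 → r_corr = 2.363 μm/a
  mass loss = 2.363 μm/a × 7.14 g/cm³ = 16.87 g·m⁻²·a⁻¹
Ordering by g·m⁻²·a⁻¹: copper (23.9) > zinc (16.9)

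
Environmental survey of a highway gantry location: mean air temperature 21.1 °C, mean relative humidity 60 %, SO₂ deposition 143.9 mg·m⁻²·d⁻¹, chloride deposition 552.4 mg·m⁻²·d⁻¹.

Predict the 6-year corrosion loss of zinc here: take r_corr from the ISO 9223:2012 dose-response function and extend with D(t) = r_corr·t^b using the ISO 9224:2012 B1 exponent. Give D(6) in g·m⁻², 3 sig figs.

D(6) = 216 g·m⁻²

zinc: T>10 °C ⇒ hinge -0.071·(21.1−10) = -0.7881
  SO₂ term: 0.0129·143.9^0.44·exp(0.046·60-0.7881) = 0.8251
  Sd branch = 0.0175·Sd^0.57·e^(0.008·RH+0.085·T) = 6.216 μm/a
  r_corr = 0.8251 + 6.216 = 7.041 μm/a
Power-law: D(6) = r_corr · 6^0.813
  D(6) = 7.041 × 6^0.813 = 7.041 × 4.292 = 30.22 μm
  Mass loss = 30.22 μm × 7.14 g/cm³ = 215.8 g·m⁻²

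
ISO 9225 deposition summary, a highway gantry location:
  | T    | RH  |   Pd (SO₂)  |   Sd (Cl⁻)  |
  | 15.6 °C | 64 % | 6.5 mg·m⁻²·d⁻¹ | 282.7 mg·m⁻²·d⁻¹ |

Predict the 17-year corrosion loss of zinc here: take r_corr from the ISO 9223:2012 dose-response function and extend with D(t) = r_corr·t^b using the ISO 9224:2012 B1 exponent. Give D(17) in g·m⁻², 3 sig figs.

zinc: f(T) = -0.071·(T−10) [T>10 °C] = -0.3976
  sulphur-dioxide contribution → 0.3751 μm/a
  chloride contribution → 2.745 μm/a
  total first-year rate 3.12 μm/a
Power-law: D(17) = r_corr · 17^0.813
  D(17) = 3.12 × 17^0.813 = 3.12 × 10.01 = 31.23 μm
  Mass loss = 31.23 μm × 7.14 g/cm³ = 223 g·m⁻²

D(17) = 223 g·m⁻²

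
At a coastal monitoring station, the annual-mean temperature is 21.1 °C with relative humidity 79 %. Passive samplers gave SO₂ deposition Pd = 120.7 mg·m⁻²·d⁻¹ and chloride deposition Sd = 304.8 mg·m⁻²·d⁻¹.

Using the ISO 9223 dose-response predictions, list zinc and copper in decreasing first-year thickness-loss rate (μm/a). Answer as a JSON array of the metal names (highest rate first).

["zinc", "copper"]

zinc: temperature factor f = -0.071·(11.1) = -0.7881
  SO₂ term: 0.0129·120.7^0.44·exp(0.046·79-0.7881) = 1.83
  Cl⁻ term: 0.0175·304.8^0.57·exp(0.008·79+0.085·21.1) = 5.156
  r_corr = 1.83 + 5.156 = 6.986 μm/a
copper: T>10 °C ⇒ hinge -0.080·(21.1−10) = -0.8880
  Pd branch = 0.0053·Pd^0.26·e^(0.059·RH+f) = 0.8019 μm/a
  Cl⁻ term: 0.01025·304.8^0.27·exp(0.036·79+0.049·21.1) = 2.32
  sum: 0.8019 + 2.32 → r_corr = 3.122 μm/a
Ordering by μm/a: zinc (6.99) > copper (3.12)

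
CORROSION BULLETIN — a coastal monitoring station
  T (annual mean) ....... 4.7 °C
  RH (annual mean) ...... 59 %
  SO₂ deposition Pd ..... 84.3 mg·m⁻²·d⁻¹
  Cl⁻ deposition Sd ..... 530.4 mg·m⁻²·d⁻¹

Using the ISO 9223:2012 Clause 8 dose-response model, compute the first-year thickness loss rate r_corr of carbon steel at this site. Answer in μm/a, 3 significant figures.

carbon steel: f(T) = +0.150·(T−10) [T≤10 °C] = -0.7950
  sulphur-dioxide contribution → 26.1 μm/a
  chloride contribution → 42.18 μm/a
  total first-year rate 68.27 μm/a

r_corr = 68.3 μm/a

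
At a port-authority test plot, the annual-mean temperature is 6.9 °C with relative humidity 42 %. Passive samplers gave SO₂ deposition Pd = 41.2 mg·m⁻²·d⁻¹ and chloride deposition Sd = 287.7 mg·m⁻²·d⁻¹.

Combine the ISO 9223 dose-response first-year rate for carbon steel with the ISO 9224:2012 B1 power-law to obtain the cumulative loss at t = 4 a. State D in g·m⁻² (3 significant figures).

D(4) = 580 g·m⁻²

carbon steel: f(T) = +0.150·(T−10) [T≤10 °C] = -0.4650
  Pd branch = 1.77·Pd^0.52·e^(0.02·RH+f) = 17.81 μm/a
  Cl⁻ term: 0.102·287.7^0.62·exp(0.033·42+0.04·6.9) = 17.99
  sum: 17.81 + 17.99 → r_corr = 35.79 μm/a
Long-term exponent b (ISO 9224 Table 2, B1) = 0.523
  D(4) = 35.79 × 4^0.523 = 35.79 × 2.065 = 73.9 μm
  Mass loss = 73.9 μm × 7.85 g/cm³ = 580.2 g·m⁻²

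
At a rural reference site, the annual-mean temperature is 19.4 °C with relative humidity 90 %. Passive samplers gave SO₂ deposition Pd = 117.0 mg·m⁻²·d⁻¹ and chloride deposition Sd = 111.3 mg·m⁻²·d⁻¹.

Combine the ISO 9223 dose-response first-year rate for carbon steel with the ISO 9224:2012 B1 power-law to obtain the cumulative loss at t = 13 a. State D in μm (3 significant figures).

D(13) = 600 μm

carbon steel: temperature factor f = -0.054·(9.4) = -0.5076
  sulphur-dioxide contribution → 76.69 μm/a
  chloride contribution → 80.22 μm/a
  total first-year rate 156.9 μm/a
Power-law: D(13) = r_corr · 13^0.523
  D(13) = 156.9 × 13^0.523 = 156.9 × 3.825 = 600.1 μm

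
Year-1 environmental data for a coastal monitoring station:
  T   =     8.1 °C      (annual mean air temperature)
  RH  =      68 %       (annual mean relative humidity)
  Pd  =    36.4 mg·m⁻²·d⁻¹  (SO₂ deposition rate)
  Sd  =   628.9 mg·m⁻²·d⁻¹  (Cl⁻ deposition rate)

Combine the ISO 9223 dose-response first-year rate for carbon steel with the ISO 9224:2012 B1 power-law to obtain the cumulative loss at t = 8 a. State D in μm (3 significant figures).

D(8) = 314 μm

carbon steel: T≤10 °C ⇒ hinge +0.150·(8.1−10) = -0.2850
  Pd branch = 1.77·Pd^0.52·e^(0.02·RH+f) = 33.62 μm/a
  Cl⁻ term: 0.102·628.9^0.62·exp(0.033·68+0.04·8.1) = 72.28
  r_corr = 33.62 + 72.28 = 105.9 μm/a
ISO 9224: D(t) = r_corr · t^b with b = 0.523 (carbon steel, B1)
  D(8) = 105.9 × 8^0.523 = 105.9 × 2.967 = 314.2 μm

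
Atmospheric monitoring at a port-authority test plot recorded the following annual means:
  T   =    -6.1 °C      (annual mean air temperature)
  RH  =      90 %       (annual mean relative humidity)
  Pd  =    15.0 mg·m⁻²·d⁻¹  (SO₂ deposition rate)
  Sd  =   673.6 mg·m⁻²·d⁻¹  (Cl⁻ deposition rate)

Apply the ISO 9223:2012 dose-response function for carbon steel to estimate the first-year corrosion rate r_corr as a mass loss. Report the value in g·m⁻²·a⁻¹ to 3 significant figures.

r_corr = 724 g·m⁻²·a⁻¹

carbon steel: f(T) = +0.150·(T−10) [T≤10 °C] = -2.4150
  SO₂ term: 1.77·15.0^0.52·exp(0.02·90-2.4150) = 3.912
  Sd branch = 0.102·Sd^0.62·e^(0.033·RH+0.04·T) = 88.33 μm/a
  r_corr = 3.912 + 88.33 = 92.24 μm/a
Convert to mass loss: 92.24 μm/a × 7.85 g/cm³ = 724.1 g·m⁻²·a⁻¹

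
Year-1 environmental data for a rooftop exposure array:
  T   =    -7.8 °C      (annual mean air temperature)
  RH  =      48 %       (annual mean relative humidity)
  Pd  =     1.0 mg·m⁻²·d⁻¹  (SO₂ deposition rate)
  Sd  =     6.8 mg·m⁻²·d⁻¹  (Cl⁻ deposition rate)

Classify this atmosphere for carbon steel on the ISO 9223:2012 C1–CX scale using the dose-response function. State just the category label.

C2

carbon steel: f(T) = +0.150·(T−10) [T≤10 °C] = -2.6700
  Pd branch = 1.77·Pd^0.52·e^(0.02·RH+f) = 0.3201 μm/a
  Cl⁻ term: 0.102·6.8^0.62·exp(0.033·48+0.04·-7.8) = 1.194
  r_corr = 0.3201 + 1.194 = 1.515 μm/a
1.51 μm/a falls in (1.3, 25] for carbon steel → category C2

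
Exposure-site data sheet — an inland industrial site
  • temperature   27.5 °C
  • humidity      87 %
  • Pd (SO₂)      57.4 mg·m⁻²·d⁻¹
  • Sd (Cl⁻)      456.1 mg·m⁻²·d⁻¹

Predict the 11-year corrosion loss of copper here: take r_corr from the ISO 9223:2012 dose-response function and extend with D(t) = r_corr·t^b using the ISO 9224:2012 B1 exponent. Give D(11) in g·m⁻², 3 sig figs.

D(11) = 238 g·m⁻²

copper: temperature factor f = -0.080·(17.5) = -1.4000
  SO₂ term: 0.0053·57.4^0.26·exp(0.059·87-1.4000) = 0.6351
  Cl⁻ term: 0.01025·456.1^0.27·exp(0.036·87+0.049·27.5) = 4.722
  r_corr = 0.6351 + 4.722 = 5.357 μm/a
ISO 9224: D(t) = r_corr · t^b with b = 0.667 (copper, B1)
  D(11) = 5.357 × 11^0.667 = 5.357 × 4.95 = 26.52 μm
  Mass loss = 26.52 μm × 8.96 g/cm³ = 237.6 g·m⁻²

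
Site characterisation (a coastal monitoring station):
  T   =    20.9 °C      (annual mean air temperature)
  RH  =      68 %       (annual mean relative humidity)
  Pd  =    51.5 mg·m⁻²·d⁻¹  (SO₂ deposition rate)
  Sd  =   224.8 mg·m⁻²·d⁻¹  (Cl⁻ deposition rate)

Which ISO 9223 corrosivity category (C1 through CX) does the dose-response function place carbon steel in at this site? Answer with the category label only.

carbon steel: temperature factor f = -0.054·(10.9) = -0.5886
  SO₂ term: 1.77·51.5^0.52·exp(0.02·68-0.5886) = 29.73
  Cl⁻ term: 0.102·224.8^0.62·exp(0.033·68+0.04·20.9) = 63.73
  r_corr = 29.73 + 63.73 = 93.45 μm/a
93.5 μm/a falls in (80, 200] for carbon steel → category C5

C5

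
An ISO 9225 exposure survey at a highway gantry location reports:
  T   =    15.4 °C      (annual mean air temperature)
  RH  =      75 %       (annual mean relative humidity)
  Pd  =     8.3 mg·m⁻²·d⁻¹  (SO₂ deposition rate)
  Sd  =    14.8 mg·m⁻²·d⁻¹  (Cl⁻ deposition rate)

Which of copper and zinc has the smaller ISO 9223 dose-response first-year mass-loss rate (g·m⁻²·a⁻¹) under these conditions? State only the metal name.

zinc

copper: T>10 °C ⇒ hinge -0.080·(15.4−10) = -0.4320
  Pd branch = 0.0053·Pd^0.26·e^(0.059·RH+f) = 0.4982 μm/a
  Cl⁻ term: 0.01025·14.8^0.27·exp(0.036·75+0.049·15.4) = 0.6714
  r_corr = 0.4982 + 0.6714 = 1.17 μm/a
  mass loss = 1.17 μm/a × 8.96 g/cm³ = 10.48 g·m⁻²·a⁻¹
zinc: f(T) = -0.071·(T−10) [T>10 °C] = -0.3834
  SO₂ term: 0.0129·8.3^0.44·exp(0.046·75-0.3834) = 0.7027
  Cl⁻ term: 0.0175·14.8^0.57·exp(0.008·75+0.085·15.4) = 0.5485
  r_corr = 0.7027 + 0.5485 = 1.251 μm/a
  mass loss = 1.251 μm/a × 7.14 g/cm³ = 8.934 g·m⁻²·a⁻¹
Ordering by g·m⁻²·a⁻¹: copper (10.5) > zinc (8.93)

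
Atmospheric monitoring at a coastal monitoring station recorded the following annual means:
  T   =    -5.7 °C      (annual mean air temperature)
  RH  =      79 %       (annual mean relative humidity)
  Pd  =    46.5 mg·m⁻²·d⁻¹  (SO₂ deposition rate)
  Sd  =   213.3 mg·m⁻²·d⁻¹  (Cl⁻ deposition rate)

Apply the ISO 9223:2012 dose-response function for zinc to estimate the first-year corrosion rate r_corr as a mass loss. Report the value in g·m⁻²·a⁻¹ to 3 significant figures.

r_corr = 13.5 g·m⁻²·a⁻¹

zinc: temperature factor f = +0.038·(-15.7) = -0.5966
  SO₂ term: 0.0129·46.5^0.44·exp(0.046·79-0.5966) = 1.457
  Cl⁻ term: 0.0175·213.3^0.57·exp(0.008·79+0.085·-5.7) = 0.4311
  r_corr = 1.457 + 0.4311 = 1.888 μm/a
Convert to mass loss: 1.888 μm/a × 7.14 g/cm³ = 13.48 g·m⁻²·a⁻¹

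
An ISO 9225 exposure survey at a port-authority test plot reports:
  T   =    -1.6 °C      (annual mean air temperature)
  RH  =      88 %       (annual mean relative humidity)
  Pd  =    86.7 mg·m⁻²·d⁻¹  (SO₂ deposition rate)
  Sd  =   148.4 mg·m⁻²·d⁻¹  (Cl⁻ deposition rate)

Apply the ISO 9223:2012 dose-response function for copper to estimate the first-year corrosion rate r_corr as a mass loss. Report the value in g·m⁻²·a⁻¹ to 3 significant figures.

r_corr = 14.1 g·m⁻²·a⁻¹

copper: T≤10 °C ⇒ hinge +0.126·(-1.6−10) = -1.4616
  SO₂ term: 0.0053·86.7^0.26·exp(0.059·88-1.4616) = 0.7051
  Sd branch = 0.01025·Sd^0.27·e^(0.036·RH+0.049·T) = 0.8686 μm/a
  sum: 0.7051 + 0.8686 → r_corr = 1.574 μm/a
Convert to mass loss: 1.574 μm/a × 8.96 g/cm³ = 14.1 g·m⁻²·a⁻¹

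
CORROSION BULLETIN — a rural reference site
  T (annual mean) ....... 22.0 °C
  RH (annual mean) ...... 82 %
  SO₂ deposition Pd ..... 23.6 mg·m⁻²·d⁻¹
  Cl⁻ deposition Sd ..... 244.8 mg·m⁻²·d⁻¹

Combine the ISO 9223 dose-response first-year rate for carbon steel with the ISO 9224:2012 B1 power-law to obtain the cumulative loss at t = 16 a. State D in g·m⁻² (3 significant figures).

D(16) = 4.56e+03 g·m⁻²

carbon steel: T>10 °C ⇒ hinge -0.054·(22.0−10) = -0.6480
  sulphur-dioxide contribution → 24.7 μm/a
  chloride contribution → 111.4 μm/a
  total first-year rate 136.1 μm/a
ISO 9224: D(t) = r_corr · t^b with b = 0.523 (carbon steel, B1)
  D(16) = 136.1 × 16^0.523 = 136.1 × 4.263 = 580.4 μm
  Mass loss = 580.4 μm × 7.85 g/cm³ = 4556 g·m⁻²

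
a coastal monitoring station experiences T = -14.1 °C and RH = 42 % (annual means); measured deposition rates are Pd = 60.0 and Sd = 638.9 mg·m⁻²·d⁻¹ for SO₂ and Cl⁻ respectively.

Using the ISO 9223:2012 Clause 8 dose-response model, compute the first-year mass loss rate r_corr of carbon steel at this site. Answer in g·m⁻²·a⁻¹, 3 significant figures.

carbon steel: T≤10 °C ⇒ hinge +0.150·(-14.1−10) = -3.6150
  sulphur-dioxide contribution → 0.9278 μm/a
  chloride contribution → 12.73 μm/a
  ⇒ r_corr(carbon steel) = 13.66 μm/a
Convert to mass loss: 13.66 μm/a × 7.85 g/cm³ = 107.2 g·m⁻²·a⁻¹

r_corr = 107 g·m⁻²·a⁻¹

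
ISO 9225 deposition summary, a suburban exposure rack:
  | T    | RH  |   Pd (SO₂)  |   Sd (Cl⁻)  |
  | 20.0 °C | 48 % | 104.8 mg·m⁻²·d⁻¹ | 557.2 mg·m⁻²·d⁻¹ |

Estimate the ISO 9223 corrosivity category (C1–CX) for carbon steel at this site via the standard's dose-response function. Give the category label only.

carbon steel: temperature factor f = -0.054·(10.0) = -0.5400
  Pd branch = 1.77·Pd^0.52·e^(0.02·RH+f) = 30.27 μm/a
  Sd branch = 0.102·Sd^0.62·e^(0.033·RH+0.04·T) = 55.78 μm/a
  sum: 30.27 + 55.78 → r_corr = 86.05 μm/a
86 μm/a falls in (80, 200] for carbon steel → category C5

C5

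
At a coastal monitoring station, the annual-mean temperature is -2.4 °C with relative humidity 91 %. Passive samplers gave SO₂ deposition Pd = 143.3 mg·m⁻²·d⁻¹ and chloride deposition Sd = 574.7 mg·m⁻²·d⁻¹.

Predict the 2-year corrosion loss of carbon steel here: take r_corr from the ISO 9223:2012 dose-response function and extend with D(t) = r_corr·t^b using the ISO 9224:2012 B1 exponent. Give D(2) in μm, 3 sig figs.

D(2) = 170 μm

carbon steel: temperature factor f = +0.150·(-12.4) = -1.8600
  sulphur-dioxide contribution → 22.48 μm/a
  chloride contribution → 95.93 μm/a
  total first-year rate 118.4 μm/a
ISO 9224: D(t) = r_corr · t^b with b = 0.523 (carbon steel, B1)
  D(2) = 118.4 × 2^0.523 = 118.4 × 1.437 = 170.1 μm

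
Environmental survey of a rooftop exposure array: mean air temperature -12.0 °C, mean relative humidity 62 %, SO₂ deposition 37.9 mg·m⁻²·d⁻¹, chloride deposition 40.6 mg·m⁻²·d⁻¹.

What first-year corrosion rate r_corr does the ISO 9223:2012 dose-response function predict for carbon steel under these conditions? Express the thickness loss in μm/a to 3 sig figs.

carbon steel: f(T) = +0.150·(T−10) [T≤10 °C] = -3.3000
  SO₂ term: 1.77·37.9^0.52·exp(0.02·62-3.3000) = 1.494
  Cl⁻ term: 0.102·40.6^0.62·exp(0.033·62+0.04·-12.0) = 4.853
  r_corr = 1.494 + 4.853 = 6.346 μm/a

r_corr = 6.35 μm/a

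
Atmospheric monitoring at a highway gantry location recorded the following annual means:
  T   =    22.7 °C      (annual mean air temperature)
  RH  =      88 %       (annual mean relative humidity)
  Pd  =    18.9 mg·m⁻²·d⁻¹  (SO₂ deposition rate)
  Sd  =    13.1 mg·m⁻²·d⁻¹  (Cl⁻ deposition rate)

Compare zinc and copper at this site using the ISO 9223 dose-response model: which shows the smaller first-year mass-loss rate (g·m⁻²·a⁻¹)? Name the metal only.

zinc

zinc: T>10 °C ⇒ hinge -0.071·(22.7−10) = -0.9017
  sulphur-dioxide contribution → 1.093 μm/a
  chloride contribution → 1.056 μm/a
  ⇒ r_corr(zinc) = 2.149 μm/a
  mass loss = 2.149 μm/a × 7.14 g/cm³ = 15.34 g·m⁻²·a⁻¹
copper: T>10 °C ⇒ hinge -0.080·(22.7−10) = -1.0160
  sulphur-dioxide contribution → 0.7409 μm/a
  chloride contribution → 1.484 μm/a
  ⇒ r_corr(copper) = 2.224 μm/a
  mass loss = 2.224 μm/a × 8.96 g/cm³ = 19.93 g·m⁻²·a⁻¹
Ordering by g·m⁻²·a⁻¹: copper (19.9) > zinc (15.3)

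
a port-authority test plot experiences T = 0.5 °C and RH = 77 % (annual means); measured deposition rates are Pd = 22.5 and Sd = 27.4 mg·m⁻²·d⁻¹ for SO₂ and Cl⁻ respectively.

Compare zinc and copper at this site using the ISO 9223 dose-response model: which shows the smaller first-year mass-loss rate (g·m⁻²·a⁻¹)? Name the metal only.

copper

zinc: temperature factor f = +0.038·(-9.5) = -0.3610
  sulphur-dioxide contribution → 1.222 μm/a
  chloride contribution → 0.2231 μm/a
  ⇒ r_corr(zinc) = 1.445 μm/a
  mass loss = 1.445 μm/a × 7.14 g/cm³ = 10.32 g·m⁻²·a⁻¹
copper: temperature factor f = +0.126·(-9.5) = -1.1970
  sulphur-dioxide contribution → 0.3381 μm/a
  chloride contribution → 0.4106 μm/a
  ⇒ r_corr(copper) = 0.7487 μm/a
  mass loss = 0.7487 μm/a × 8.96 g/cm³ = 6.708 g·m⁻²·a⁻¹
Ordering by g·m⁻²·a⁻¹: zinc (10.3) > copper (6.71)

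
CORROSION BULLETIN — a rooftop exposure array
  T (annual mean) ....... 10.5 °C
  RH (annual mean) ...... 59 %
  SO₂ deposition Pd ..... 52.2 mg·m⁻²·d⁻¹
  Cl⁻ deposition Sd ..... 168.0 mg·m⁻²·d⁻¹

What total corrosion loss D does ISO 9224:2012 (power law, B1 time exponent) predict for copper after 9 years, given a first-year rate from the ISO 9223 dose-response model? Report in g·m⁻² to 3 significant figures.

D(9) = 40.1 g·m⁻²

copper: T>10 °C ⇒ hinge -0.080·(10.5−10) = -0.0400
  sulphur-dioxide contribution → 0.4627 μm/a
  chloride contribution → 0.5721 μm/a
  total first-year rate 1.035 μm/a
ISO 9224: D(t) = r_corr · t^b with b = 0.667 (copper, B1)
  D(9) = 1.035 × 9^0.667 = 1.035 × 4.33 = 4.48 μm
  Mass loss = 4.48 μm × 8.96 g/cm³ = 40.14 g·m⁻²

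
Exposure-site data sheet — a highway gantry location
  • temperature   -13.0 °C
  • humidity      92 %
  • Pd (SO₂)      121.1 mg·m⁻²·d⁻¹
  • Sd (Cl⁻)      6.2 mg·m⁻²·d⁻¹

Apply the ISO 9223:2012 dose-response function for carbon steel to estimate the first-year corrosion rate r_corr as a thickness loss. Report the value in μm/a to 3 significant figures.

carbon steel: T≤10 °C ⇒ hinge +0.150·(-13.0−10) = -3.4500
  SO₂ term: 1.77·121.1^0.52·exp(0.02·92-3.4500) = 4.285
  Sd branch = 0.102·Sd^0.62·e^(0.033·RH+0.04·T) = 3.914 μm/a
  r_corr = 4.285 + 3.914 = 8.199 μm/a

r_corr = 8.20 μm/a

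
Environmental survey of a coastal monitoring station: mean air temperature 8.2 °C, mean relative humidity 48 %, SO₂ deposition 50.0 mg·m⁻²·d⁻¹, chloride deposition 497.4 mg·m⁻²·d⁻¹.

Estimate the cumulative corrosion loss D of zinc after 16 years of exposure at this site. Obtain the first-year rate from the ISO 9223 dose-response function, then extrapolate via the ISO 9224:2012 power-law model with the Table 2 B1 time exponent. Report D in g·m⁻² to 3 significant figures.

zinc: T≤10 °C ⇒ hinge +0.038·(8.2−10) = -0.0684
  Pd branch = 0.0129·Pd^0.44·e^(0.046·RH+f) = 0.6128 μm/a
  Sd branch = 0.0175·Sd^0.57·e^(0.008·RH+0.085·T) = 1.777 μm/a
  r_corr = 0.6128 + 1.777 = 2.39 μm/a
ISO 9224: D(t) = r_corr · t^b with b = 0.813 (zinc, B1)
  D(16) = 2.39 × 16^0.813 = 2.39 × 9.527 = 22.77 μm
  Mass loss = 22.77 μm × 7.14 g/cm³ = 162.5 g·m⁻²

D(16) = 163 g·m⁻²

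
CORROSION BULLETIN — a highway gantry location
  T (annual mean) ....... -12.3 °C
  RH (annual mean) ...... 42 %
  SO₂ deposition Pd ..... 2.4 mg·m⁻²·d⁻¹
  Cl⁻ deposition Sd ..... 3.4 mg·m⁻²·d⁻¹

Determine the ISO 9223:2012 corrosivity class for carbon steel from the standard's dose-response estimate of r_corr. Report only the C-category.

carbon steel: temperature factor f = +0.150·(-22.3) = -3.3450
  Pd branch = 1.77·Pd^0.52·e^(0.02·RH+f) = 0.2279 μm/a
  Sd branch = 0.102·Sd^0.62·e^(0.033·RH+0.04·T) = 0.5326 μm/a
  sum: 0.2279 + 0.5326 → r_corr = 0.7605 μm/a
0.76 μm/a falls in (0, 1.3] for carbon steel → category C1

C1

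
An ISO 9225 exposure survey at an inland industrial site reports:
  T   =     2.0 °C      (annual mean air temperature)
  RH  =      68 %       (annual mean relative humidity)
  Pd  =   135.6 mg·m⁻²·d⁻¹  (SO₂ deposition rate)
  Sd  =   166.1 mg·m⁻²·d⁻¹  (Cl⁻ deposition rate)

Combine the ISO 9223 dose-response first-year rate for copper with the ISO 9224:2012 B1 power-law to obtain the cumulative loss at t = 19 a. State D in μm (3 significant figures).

copper: temperature factor f = +0.126·(-8.0) = -1.0080
  sulphur-dioxide contribution → 0.3831 μm/a
  chloride contribution → 0.5199 μm/a
  total first-year rate 0.903 μm/a
Power-law: D(19) = r_corr · 19^0.667
  D(19) = 0.903 × 19^0.667 = 0.903 × 7.127 = 6.436 μm

D(19) = 6.44 μm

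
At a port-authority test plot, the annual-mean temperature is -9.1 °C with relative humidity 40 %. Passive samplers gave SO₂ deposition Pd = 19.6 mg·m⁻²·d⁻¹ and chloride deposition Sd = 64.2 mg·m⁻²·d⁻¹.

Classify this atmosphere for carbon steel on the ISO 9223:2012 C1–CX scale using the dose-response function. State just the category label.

C2

carbon steel: temperature factor f = +0.150·(-19.1) = -2.8650
  SO₂ term: 1.77·19.6^0.52·exp(0.02·40-2.8650) = 1.055
  Cl⁻ term: 0.102·64.2^0.62·exp(0.033·40+0.04·-9.1) = 3.503
  r_corr = 1.055 + 3.503 = 4.558 μm/a
4.56 μm/a falls in (1.3, 25] for carbon steel → category C2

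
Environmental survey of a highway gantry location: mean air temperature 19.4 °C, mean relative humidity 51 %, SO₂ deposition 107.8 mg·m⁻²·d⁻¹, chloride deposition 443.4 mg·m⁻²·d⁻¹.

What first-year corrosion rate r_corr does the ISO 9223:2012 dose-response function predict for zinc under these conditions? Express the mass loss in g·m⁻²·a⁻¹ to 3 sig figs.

zinc: f(T) = -0.071·(T−10) [T>10 °C] = -0.6674
  sulphur-dioxide contribution → 0.5419 μm/a
  chloride contribution → 4.416 μm/a
  total first-year rate 4.958 μm/a
Convert to mass loss: 4.958 μm/a × 7.14 g/cm³ = 35.4 g·m⁻²·a⁻¹

r_corr = 35.4 g·m⁻²·a⁻¹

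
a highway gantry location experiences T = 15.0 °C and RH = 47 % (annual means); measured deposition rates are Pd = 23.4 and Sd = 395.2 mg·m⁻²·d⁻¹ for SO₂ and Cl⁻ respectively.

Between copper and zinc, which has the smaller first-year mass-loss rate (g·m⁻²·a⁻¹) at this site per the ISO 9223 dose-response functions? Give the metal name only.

copper

copper: f(T) = -0.080·(T−10) [T>10 °C] = -0.4000
  sulphur-dioxide contribution → 0.1291 μm/a
  chloride contribution → 0.5833 μm/a
  total first-year rate 0.7124 μm/a
  mass loss = 0.7124 μm/a × 8.96 g/cm³ = 6.383 g·m⁻²·a⁻¹
zinc: temperature factor f = -0.071·(5.0) = -0.3550
  sulphur-dioxide contribution → 0.3146 μm/a
  chloride contribution → 2.756 μm/a
  total first-year rate 3.07 μm/a
  mass loss = 3.07 μm/a × 7.14 g/cm³ = 21.92 g·m⁻²·a⁻¹
Ordering by g·m⁻²·a⁻¹: zinc (21.9) > copper (6.38)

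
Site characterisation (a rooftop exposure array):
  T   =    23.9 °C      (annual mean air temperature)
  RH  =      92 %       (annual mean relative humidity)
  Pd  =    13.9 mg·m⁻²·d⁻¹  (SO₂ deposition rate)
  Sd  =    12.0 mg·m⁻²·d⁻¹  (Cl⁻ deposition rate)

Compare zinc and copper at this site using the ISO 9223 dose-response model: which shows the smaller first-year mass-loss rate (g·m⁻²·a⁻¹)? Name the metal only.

zinc

zinc: temperature factor f = -0.071·(13.9) = -0.9869
  sulphur-dioxide contribution → 1.054 μm/a
  chloride contribution → 1.148 μm/a
  total first-year rate 2.202 μm/a
  mass loss = 2.202 μm/a × 7.14 g/cm³ = 15.72 g·m⁻²·a⁻¹
copper: temperature factor f = -0.080·(13.9) = -1.1120
  sulphur-dioxide contribution → 0.7868 μm/a
  chloride contribution → 1.775 μm/a
  total first-year rate 2.561 μm/a
  mass loss = 2.561 μm/a × 8.96 g/cm³ = 22.95 g·m⁻²·a⁻¹
Ordering by g·m⁻²·a⁻¹: copper (22.9) > zinc (15.7)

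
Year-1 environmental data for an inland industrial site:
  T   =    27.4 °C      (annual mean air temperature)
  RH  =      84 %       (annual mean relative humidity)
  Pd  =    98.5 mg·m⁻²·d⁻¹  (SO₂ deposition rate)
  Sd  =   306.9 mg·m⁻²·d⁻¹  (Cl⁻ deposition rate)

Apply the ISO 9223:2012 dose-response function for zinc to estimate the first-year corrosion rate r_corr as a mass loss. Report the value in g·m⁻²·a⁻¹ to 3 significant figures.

r_corr = 75.3 g·m⁻²·a⁻¹

zinc: T>10 °C ⇒ hinge -0.071·(27.4−10) = -1.2354
  SO₂ term: 0.0129·98.5^0.44·exp(0.046·84-1.2354) = 1.347
  Cl⁻ term: 0.0175·306.9^0.57·exp(0.008·84+0.085·27.4) = 9.203
  r_corr = 1.347 + 9.203 = 10.55 μm/a
Convert to mass loss: 10.55 μm/a × 7.14 g/cm³ = 75.33 g·m⁻²·a⁻¹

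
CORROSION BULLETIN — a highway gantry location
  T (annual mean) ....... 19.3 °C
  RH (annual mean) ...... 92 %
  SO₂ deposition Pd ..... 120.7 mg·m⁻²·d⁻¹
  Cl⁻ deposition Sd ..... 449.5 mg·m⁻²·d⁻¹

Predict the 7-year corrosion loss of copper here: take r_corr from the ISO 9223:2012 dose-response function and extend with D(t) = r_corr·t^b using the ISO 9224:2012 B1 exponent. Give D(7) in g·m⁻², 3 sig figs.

D(7) = 189 g·m⁻²

copper: T>10 °C ⇒ hinge -0.080·(19.3−10) = -0.7440
  sulphur-dioxide contribution → 1.994 μm/a
  chloride contribution → 3.768 μm/a
  total first-year rate 5.762 μm/a
Power-law: D(7) = r_corr · 7^0.667
  D(7) = 5.762 × 7^0.667 = 5.762 × 3.662 = 21.1 μm
  Mass loss = 21.1 μm × 8.96 g/cm³ = 189 g·m⁻²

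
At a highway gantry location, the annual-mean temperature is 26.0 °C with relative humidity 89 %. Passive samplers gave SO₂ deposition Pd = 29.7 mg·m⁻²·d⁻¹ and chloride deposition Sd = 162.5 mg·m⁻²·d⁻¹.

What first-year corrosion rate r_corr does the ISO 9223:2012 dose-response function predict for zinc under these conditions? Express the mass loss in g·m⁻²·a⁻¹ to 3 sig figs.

r_corr = 50.1 g·m⁻²·a⁻¹

zinc: f(T) = -0.071·(T−10) [T>10 °C] = -1.1360
  SO₂ term: 0.0129·29.7^0.44·exp(0.046·89-1.1360) = 1.105
  Cl⁻ term: 0.0175·162.5^0.57·exp(0.008·89+0.085·26.0) = 5.919
  sum: 1.105 + 5.919 → r_corr = 7.023 μm/a
Convert to mass loss: 7.023 μm/a × 7.14 g/cm³ = 50.15 g·m⁻²·a⁻¹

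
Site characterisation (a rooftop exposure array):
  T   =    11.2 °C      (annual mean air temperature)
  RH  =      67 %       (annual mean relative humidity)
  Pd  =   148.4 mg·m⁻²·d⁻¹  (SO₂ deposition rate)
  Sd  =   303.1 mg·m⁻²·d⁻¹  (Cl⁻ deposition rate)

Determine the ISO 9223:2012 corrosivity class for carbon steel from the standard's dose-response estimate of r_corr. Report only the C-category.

carbon steel: temperature factor f = -0.054·(1.2) = -0.0648
  sulphur-dioxide contribution → 85.3 μm/a
  chloride contribution → 50.35 μm/a
  ⇒ r_corr(carbon steel) = 135.6 μm/a
136 μm/a falls in (80, 200] for carbon steel → category C5

C5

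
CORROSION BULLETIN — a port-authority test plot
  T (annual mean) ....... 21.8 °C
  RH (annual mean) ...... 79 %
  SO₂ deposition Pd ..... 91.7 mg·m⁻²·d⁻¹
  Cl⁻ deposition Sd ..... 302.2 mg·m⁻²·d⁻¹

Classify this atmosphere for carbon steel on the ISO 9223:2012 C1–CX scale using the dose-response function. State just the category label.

C5

carbon steel: T>10 °C ⇒ hinge -0.054·(21.8−10) = -0.6372
  sulphur-dioxide contribution → 47.63 μm/a
  chloride contribution → 114.1 μm/a
  total first-year rate 161.7 μm/a
Category bounds: 80…200 μm/a bracket r_corr ⇒ C5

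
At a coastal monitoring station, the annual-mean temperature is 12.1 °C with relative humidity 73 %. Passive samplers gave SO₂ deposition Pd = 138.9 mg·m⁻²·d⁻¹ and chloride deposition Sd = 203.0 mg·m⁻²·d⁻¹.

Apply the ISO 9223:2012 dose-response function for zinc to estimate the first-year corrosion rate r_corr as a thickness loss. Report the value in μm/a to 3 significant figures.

zinc: temperature factor f = -0.071·(2.1) = -0.1491
  SO₂ term: 0.0129·138.9^0.44·exp(0.046·73-0.1491) = 2.799
  Sd branch = 0.0175·Sd^0.57·e^(0.008·RH+0.085·T) = 1.814 μm/a
  sum: 2.799 + 1.814 → r_corr = 4.613 μm/a

r_corr = 4.61 μm/a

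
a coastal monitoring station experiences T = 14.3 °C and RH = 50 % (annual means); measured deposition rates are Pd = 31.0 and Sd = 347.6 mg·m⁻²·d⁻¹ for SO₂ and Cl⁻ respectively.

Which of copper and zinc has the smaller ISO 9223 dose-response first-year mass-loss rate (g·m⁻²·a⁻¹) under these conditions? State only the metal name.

copper

copper: T>10 °C ⇒ hinge -0.080·(14.3−10) = -0.3440
  SO₂ term: 0.0053·31.0^0.26·exp(0.059·50-0.3440) = 0.1753
  Sd branch = 0.01025·Sd^0.27·e^(0.036·RH+0.049·T) = 0.6065 μm/a
  sum: 0.1753 + 0.6065 → r_corr = 0.7818 μm/a
  mass loss = 0.7818 μm/a × 8.96 g/cm³ = 7.005 g·m⁻²·a⁻¹
zinc: f(T) = -0.071·(T−10) [T>10 °C] = -0.3053
  Pd branch = 0.0129·Pd^0.44·e^(0.046·RH+f) = 0.4296 μm/a
  Sd branch = 0.0175·Sd^0.57·e^(0.008·RH+0.085·T) = 2.472 μm/a
  sum: 0.4296 + 2.472 → r_corr = 2.902 μm/a
  mass loss = 2.902 μm/a × 7.14 g/cm³ = 20.72 g·m⁻²·a⁻¹
Ordering by g·m⁻²·a⁻¹: zinc (20.7) > copper (7.01)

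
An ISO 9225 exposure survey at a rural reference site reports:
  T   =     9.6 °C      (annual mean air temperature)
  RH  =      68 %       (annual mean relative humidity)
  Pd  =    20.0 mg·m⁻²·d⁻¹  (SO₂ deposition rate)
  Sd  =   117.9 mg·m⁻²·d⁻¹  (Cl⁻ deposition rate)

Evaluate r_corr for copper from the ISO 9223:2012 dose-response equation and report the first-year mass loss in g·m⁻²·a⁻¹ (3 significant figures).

copper: f(T) = +0.126·(T−10) [T≤10 °C] = -0.0504
  SO₂ term: 0.0053·20.0^0.26·exp(0.059·68-0.0504) = 0.6068
  Sd branch = 0.01025·Sd^0.27·e^(0.036·RH+0.049·T) = 0.6878 μm/a
  sum: 0.6068 + 0.6878 → r_corr = 1.295 μm/a
Convert to mass loss: 1.295 μm/a × 8.96 g/cm³ = 11.6 g·m⁻²·a⁻¹

r_corr = 11.6 g·m⁻²·a⁻¹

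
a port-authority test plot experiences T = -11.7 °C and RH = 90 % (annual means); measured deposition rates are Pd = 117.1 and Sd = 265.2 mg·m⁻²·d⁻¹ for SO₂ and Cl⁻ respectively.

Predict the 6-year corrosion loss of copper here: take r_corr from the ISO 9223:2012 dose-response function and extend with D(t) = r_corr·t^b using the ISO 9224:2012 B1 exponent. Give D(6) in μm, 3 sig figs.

copper: f(T) = +0.126·(T−10) [T≤10 °C] = -2.7342
  sulphur-dioxide contribution → 0.2403 μm/a
  chloride contribution → 0.6656 μm/a
  total first-year rate 0.9059 μm/a
ISO 9224: D(t) = r_corr · t^b with b = 0.667 (copper, B1)
  D(6) = 0.9059 × 6^0.667 = 0.9059 × 3.304 = 2.993 μm

D(6) = 2.99 μm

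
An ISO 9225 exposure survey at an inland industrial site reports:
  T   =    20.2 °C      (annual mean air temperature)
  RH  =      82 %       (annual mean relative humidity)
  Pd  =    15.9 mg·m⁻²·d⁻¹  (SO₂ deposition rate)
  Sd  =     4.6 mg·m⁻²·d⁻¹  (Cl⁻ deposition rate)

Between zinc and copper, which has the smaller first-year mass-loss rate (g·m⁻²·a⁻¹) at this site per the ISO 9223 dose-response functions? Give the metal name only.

zinc

zinc: temperature factor f = -0.071·(10.2) = -0.7242
  Pd branch = 0.0129·Pd^0.44·e^(0.046·RH+f) = 0.918 μm/a
  Sd branch = 0.0175·Sd^0.57·e^(0.008·RH+0.085·T) = 0.4481 μm/a
  sum: 0.918 + 0.4481 → r_corr = 1.366 μm/a
  mass loss = 1.366 μm/a × 7.14 g/cm³ = 9.754 g·m⁻²·a⁻¹
copper: f(T) = -0.080·(T−10) [T>10 °C] = -0.8160
  SO₂ term: 0.0053·15.9^0.26·exp(0.059·82-0.8160) = 0.6073
  Cl⁻ term: 0.01025·4.6^0.27·exp(0.036·82+0.049·20.2) = 0.7972
  r_corr = 0.6073 + 0.7972 = 1.404 μm/a
  mass loss = 1.404 μm/a × 8.96 g/cm³ = 12.58 g·m⁻²·a⁻¹
Ordering by g·m⁻²·a⁻¹: copper (12.6) > zinc (9.75)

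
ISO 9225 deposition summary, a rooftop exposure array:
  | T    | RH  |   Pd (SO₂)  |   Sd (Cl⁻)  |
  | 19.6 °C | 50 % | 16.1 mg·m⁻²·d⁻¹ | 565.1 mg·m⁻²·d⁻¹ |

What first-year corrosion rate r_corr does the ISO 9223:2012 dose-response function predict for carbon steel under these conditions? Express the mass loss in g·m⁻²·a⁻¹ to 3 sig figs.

carbon steel: f(T) = -0.054·(T−10) [T>10 °C] = -0.5184
  sulphur-dioxide contribution → 12.15 μm/a
  chloride contribution → 59.15 μm/a
  ⇒ r_corr(carbon steel) = 71.31 μm/a
Convert to mass loss: 71.31 μm/a × 7.85 g/cm³ = 559.8 g·m⁻²·a⁻¹

r_corr = 560 g·m⁻²·a⁻¹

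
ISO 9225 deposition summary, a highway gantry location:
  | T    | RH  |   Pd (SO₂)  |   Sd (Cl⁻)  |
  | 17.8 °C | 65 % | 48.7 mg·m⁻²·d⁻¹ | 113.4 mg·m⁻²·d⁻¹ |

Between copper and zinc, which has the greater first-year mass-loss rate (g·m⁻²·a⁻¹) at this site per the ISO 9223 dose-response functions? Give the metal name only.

zinc

copper: temperature factor f = -0.080·(7.8) = -0.6240
  sulphur-dioxide contribution → 0.361 μm/a
  chloride contribution → 0.9131 μm/a
  total first-year rate 1.274 μm/a
  mass loss = 1.274 μm/a × 8.96 g/cm³ = 11.42 g·m⁻²·a⁻¹
zinc: f(T) = -0.071·(T−10) [T>10 °C] = -0.5538
  sulphur-dioxide contribution → 0.8149 μm/a
  chloride contribution → 1.982 μm/a
  ⇒ r_corr(zinc) = 2.797 μm/a
  mass loss = 2.797 μm/a × 7.14 g/cm³ = 19.97 g·m⁻²·a⁻¹
Ordering by g·m⁻²·a⁻¹: zinc (20) > copper (11.4)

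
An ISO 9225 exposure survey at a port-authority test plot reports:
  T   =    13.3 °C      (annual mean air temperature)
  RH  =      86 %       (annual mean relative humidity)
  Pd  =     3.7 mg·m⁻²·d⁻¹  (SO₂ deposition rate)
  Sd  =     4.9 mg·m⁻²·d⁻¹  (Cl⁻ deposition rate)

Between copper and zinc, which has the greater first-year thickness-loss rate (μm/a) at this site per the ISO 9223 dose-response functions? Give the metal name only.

copper

copper: f(T) = -0.080·(T−10) [T>10 °C] = -0.2640
  sulphur-dioxide contribution → 0.914 μm/a
  chloride contribution → 0.6679 μm/a
  total first-year rate 1.582 μm/a
zinc: T>10 °C ⇒ hinge -0.071·(13.3−10) = -0.2343
  sulphur-dioxide contribution → 0.9482 μm/a
  chloride contribution → 0.2668 μm/a
  total first-year rate 1.215 μm/a
Ordering by μm/a: copper (1.58) > zinc (1.22)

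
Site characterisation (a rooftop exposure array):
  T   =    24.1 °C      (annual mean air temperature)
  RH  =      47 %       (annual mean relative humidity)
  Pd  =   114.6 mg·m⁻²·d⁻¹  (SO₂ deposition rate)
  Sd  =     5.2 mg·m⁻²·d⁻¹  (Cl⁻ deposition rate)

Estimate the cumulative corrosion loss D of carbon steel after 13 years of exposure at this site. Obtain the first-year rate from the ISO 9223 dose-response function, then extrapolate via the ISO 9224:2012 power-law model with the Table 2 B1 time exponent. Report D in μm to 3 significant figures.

carbon steel: temperature factor f = -0.054·(14.1) = -0.7614
  Pd branch = 1.77·Pd^0.52·e^(0.02·RH+f) = 24.91 μm/a
  Cl⁻ term: 0.102·5.2^0.62·exp(0.033·47+0.04·24.1) = 3.506
  r_corr = 24.91 + 3.506 = 28.41 μm/a
Long-term exponent b (ISO 9224 Table 2, B1) = 0.523
  D(13) = 28.41 × 13^0.523 = 28.41 × 3.825 = 108.7 μm

D(13) = 109 μm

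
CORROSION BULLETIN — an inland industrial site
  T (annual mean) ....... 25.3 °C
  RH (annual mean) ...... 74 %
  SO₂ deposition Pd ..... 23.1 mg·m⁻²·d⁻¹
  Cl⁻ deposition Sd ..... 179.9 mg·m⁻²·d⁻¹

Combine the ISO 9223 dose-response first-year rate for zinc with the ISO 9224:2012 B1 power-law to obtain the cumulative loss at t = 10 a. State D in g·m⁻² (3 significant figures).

zinc: temperature factor f = -0.071·(15.3) = -1.0863
  Pd branch = 0.0129·Pd^0.44·e^(0.046·RH+f) = 0.5214 μm/a
  Cl⁻ term: 0.0175·179.9^0.57·exp(0.008·74+0.085·25.3) = 5.242
  sum: 0.5214 + 5.242 → r_corr = 5.763 μm/a
Long-term exponent b (ISO 9224 Table 2, B1) = 0.813
  D(10) = 5.763 × 10^0.813 = 5.763 × 6.501 = 37.47 μm
  Mass loss = 37.47 μm × 7.14 g/cm³ = 267.5 g·m⁻²

D(10) = 268 g·m⁻²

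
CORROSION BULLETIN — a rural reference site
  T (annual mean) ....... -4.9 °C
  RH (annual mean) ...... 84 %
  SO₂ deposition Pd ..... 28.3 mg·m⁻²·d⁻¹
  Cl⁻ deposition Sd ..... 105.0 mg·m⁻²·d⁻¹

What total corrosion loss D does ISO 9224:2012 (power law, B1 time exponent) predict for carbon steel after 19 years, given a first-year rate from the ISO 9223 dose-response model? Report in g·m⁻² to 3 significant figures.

carbon steel: f(T) = +0.150·(T−10) [T≤10 °C] = -2.2350
  SO₂ term: 1.77·28.3^0.52·exp(0.02·84-2.2350) = 5.779
  Cl⁻ term: 0.102·105.0^0.62·exp(0.033·84+0.04·-4.9) = 24.01
  sum: 5.779 + 24.01 → r_corr = 29.79 μm/a
Power-law: D(19) = r_corr · 19^0.523
  D(19) = 29.79 × 19^0.523 = 29.79 × 4.664 = 139 μm
  Mass loss = 139 μm × 7.85 g/cm³ = 1091 g·m⁻²

D(19) = 1.09e+03 g·m⁻²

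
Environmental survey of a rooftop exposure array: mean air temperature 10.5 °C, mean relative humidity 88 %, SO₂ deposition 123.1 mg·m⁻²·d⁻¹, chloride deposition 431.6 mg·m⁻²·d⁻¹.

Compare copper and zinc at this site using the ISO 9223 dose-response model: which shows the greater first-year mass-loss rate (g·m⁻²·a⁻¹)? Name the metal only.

zinc

copper: f(T) = -0.080·(T−10) [T>10 °C] = -0.0400
  sulphur-dioxide contribution → 3.201 μm/a
  chloride contribution → 2.096 μm/a
  total first-year rate 5.297 μm/a
  mass loss = 5.297 μm/a × 8.96 g/cm³ = 47.46 g·m⁻²·a⁻¹
zinc: f(T) = -0.071·(T−10) [T>10 °C] = -0.0355
  sulphur-dioxide contribution → 5.928 μm/a
  chloride contribution → 2.744 μm/a
  ⇒ r_corr(zinc) = 8.672 μm/a
  mass loss = 8.672 μm/a × 7.14 g/cm³ = 61.92 g·m⁻²·a⁻¹
Ordering by g·m⁻²·a⁻¹: zinc (61.9) > copper (47.5)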